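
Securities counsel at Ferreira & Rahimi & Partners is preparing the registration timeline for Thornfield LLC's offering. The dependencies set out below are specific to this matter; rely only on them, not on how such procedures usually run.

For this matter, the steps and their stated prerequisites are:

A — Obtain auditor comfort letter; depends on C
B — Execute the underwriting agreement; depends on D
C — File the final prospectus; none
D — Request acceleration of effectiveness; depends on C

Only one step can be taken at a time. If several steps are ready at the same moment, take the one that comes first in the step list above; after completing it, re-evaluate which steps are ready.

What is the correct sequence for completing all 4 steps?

Only C has no prerequisites, so it is first.
Now A and D have their prerequisites met. A is listed earlier, so A next.
Next only D has its prerequisites met → D.
Next only B has its prerequisites met → B.

C, A, D, B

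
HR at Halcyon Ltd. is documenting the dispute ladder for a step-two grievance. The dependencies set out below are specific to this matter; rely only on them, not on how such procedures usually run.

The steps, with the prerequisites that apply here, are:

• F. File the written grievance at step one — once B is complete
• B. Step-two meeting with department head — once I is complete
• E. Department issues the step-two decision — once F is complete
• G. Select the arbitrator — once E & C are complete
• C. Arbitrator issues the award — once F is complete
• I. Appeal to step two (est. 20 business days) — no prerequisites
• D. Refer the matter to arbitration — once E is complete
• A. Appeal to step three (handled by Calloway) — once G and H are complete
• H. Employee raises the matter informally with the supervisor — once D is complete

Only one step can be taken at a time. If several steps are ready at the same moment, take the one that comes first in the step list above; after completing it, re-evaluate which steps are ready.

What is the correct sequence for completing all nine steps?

I is the only step with nothing outstanding, so it goes first.
Next only B has its prerequisites met → B.
Next only F has its prerequisites met → F.
E and C are both available; E is listed earlier → E.
C and D are both available; C is listed earlier → C.
Ready: G and D. G is listed earlier → G.
D is the only step now ready → D.
Next only H has its prerequisites met → H.
That leaves A as the only ready step → A.

I → B → F → E → C → G → D → H → A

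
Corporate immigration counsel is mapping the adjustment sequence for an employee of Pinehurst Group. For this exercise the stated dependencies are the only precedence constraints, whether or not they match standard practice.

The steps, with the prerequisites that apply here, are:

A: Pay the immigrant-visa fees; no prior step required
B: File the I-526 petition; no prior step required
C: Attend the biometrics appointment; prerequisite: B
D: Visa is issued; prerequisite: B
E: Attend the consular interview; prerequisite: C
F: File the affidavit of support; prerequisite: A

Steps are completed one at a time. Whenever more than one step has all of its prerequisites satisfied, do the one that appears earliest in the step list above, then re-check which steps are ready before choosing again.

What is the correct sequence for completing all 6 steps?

A → B → C → D → E → F

A and B have no prerequisites; A is listed earlier, so A is first.
Now B and F have their prerequisites met. B is listed earlier, so B next.
C and D now also ready, so the ready set is {C, D, F}; C is listed earlier → C.
Ready: D, E and F. D is listed earlier → D.
E and F are both available; E is listed earlier → E.
F needed A, now all done → F.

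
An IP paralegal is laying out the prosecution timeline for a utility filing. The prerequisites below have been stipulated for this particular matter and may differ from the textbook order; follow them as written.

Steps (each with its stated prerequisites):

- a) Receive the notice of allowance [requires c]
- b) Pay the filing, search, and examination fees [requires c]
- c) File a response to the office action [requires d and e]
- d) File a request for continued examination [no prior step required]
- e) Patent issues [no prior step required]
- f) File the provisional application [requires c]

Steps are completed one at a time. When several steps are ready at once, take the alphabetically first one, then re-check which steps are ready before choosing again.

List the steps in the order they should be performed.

d and e have no prerequisites; d has the earlier label, so d is first.
That leaves e as the only ready step → e.
c needed d and e, now all done → c.
a, b and f are all available; a has the earlier label → a.
b and f are both available; b has the earlier label → b.
f needed c, now all done → f.

d → e → c → a → b → f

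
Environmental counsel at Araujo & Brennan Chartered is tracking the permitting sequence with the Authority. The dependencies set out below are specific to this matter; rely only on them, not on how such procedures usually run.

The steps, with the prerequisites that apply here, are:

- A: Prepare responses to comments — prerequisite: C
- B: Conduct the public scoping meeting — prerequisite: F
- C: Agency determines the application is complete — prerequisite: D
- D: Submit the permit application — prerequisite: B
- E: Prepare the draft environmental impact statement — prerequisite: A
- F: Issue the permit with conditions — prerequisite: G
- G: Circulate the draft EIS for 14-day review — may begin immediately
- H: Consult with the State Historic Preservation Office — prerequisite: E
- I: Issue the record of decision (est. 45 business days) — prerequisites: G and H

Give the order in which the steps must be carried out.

G has no prerequisites → G first.
That leaves F as the only ready step → F.
B needed F, now all done → B.
D needed B, now all done → D.
C needed D, now all done → C.
That leaves A as the only ready step → A.
Next only E has its prerequisites met → E.
Next only H has its prerequisites met → H.
Next only I has its prerequisites met → I.

G → F → B → D → C → A → E → H → I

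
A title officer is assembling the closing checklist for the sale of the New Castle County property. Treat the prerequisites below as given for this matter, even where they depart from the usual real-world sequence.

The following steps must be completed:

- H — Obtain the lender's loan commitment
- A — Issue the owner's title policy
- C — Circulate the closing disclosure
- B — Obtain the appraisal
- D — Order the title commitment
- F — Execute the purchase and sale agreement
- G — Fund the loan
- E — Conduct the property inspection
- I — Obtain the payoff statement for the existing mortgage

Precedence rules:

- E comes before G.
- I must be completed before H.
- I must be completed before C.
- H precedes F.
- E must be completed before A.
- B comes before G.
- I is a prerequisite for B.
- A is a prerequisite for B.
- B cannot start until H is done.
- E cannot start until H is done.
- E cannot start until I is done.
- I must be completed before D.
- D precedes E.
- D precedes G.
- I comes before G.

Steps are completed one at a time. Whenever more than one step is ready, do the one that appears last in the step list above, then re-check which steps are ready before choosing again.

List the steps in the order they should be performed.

I, D, C, H, E, F, A, B, G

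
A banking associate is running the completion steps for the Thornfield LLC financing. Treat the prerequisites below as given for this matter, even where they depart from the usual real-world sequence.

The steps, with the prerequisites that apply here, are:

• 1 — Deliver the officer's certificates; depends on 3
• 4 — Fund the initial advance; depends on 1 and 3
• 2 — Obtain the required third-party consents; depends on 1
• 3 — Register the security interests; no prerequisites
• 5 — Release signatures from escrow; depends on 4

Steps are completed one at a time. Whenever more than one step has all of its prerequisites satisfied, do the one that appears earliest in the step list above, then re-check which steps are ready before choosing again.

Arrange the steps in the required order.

3 is the only step with nothing outstanding, so it goes first.
1 needed 3, now all done → 1.
Now 4 and 2 have their prerequisites met. 4 is listed earlier, so 4 next.
5 now also ready, so the ready set is {2, 5}; 2 is listed earlier → 2.
5 needed 4, now all done → 5.

3 1 4 2 5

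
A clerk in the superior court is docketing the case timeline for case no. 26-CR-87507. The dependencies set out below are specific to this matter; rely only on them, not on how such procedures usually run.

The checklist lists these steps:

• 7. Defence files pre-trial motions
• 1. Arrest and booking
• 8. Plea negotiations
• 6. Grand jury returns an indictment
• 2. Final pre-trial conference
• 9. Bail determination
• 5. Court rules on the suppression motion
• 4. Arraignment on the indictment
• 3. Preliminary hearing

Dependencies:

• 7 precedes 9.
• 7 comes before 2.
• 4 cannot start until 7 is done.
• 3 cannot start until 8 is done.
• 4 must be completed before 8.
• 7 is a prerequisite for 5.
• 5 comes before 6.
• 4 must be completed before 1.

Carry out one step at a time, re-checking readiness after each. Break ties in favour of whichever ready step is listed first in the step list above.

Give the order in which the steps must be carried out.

7 has no prerequisites → 7 first.
2, 9, 5 and 4 are all available; 2 is listed earlier → 2.
Now 9, 5 and 4 have their prerequisites met. 9 is listed earlier, so 9 next.
Now 5 and 4 have their prerequisites met. 5 is listed earlier, so 5 next.
6 now also ready, so the ready set is {6, 4}; 6 is listed earlier → 6.
4 needed 7, now all done → 4.
1 and 8 are both available; 1 is listed earlier → 1.
8 needed 4, now all done → 8.
Next only 3 has its prerequisites met → 3.

7 2 9 5 6 4 1 8 3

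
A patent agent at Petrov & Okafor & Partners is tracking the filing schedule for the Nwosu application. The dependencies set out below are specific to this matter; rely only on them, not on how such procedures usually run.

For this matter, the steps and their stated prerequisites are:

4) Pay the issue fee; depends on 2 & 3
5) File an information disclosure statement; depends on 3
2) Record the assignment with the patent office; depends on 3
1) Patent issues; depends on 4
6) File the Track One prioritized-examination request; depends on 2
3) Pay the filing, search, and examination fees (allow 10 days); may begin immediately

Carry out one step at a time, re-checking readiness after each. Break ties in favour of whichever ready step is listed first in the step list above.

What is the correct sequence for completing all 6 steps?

3, 5, 2, 4, 1, 6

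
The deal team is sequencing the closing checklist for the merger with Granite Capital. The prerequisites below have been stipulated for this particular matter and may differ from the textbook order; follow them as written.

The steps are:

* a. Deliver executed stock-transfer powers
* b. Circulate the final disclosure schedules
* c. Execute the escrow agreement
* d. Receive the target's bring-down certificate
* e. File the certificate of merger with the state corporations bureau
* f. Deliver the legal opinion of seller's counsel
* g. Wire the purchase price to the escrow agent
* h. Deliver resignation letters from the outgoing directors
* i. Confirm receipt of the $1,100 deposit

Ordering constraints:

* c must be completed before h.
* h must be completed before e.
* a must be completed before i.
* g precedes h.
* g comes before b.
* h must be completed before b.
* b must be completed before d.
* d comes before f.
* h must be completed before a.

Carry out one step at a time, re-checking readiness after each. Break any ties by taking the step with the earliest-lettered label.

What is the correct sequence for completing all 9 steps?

c g h a b d e f i

Nothing is required for c and g. c has the earlier label → c first.
g is the only step now ready → g.
That leaves h as the only ready step → h.
Ready: a, b and e. a has the earlier label → a.
i now also ready, so the ready set is {b, e, i}; b has the earlier label → b.
d, e and i are all available; d has the earlier label → d.
Ready: e, f and i. e has the earlier label → e.
Now f and i have their prerequisites met. f has the earlier label, so f next.
i is the only step now ready → i.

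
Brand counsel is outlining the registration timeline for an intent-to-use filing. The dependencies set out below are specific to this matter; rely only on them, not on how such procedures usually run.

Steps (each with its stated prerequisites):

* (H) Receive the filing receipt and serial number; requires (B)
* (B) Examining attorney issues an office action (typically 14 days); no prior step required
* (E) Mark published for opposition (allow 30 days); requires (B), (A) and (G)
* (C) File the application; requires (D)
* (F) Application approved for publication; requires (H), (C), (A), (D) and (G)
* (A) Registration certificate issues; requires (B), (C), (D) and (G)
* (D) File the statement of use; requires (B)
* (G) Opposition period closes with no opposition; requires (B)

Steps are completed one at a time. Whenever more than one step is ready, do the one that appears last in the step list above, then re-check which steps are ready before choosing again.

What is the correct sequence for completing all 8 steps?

(B) has no prerequisites → (B) first.
Ready: (G), (D) and (H). (G) is listed later → (G).
Now (D) and (H) have their prerequisites met. (D) is listed later, so (D) next.
(C) now also ready, so the ready set is {(C), (H)}; (C) is listed later → (C).
(A) now also ready, so the ready set is {(A), (H)}; (A) is listed later → (A).
(E) and (H) are both available; (E) is listed later → (E).
(H) is the only step now ready → (H).
(F) needed (G), (D), (A), (C) and (H), now all done → (F).

(B), (G), (D), (C), (A), (E), (H), (F)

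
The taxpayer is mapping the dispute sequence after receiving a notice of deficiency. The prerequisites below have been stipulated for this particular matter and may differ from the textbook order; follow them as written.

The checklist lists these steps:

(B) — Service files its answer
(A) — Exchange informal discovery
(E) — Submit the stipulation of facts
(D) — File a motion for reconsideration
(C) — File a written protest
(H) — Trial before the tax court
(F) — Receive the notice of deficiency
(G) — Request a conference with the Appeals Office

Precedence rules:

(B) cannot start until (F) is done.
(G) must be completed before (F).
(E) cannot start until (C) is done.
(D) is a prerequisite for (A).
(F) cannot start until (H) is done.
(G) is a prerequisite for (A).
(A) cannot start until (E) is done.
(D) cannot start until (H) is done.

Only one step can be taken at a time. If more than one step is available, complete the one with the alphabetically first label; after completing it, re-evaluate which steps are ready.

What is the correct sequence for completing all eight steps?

(C) (E) (G) (H) (D) (A) (F) (B)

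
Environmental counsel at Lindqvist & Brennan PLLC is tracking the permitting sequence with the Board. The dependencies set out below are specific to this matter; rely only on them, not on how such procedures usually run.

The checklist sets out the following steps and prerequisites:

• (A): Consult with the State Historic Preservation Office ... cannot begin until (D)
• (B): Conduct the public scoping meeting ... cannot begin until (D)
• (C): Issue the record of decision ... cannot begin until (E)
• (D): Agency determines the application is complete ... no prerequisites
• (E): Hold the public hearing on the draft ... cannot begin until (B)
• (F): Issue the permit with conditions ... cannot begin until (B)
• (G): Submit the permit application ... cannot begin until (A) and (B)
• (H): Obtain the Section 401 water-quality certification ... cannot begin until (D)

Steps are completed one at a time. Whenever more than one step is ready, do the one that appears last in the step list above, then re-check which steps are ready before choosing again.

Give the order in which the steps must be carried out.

(D) is the only step with nothing outstanding, so it goes first.
Now (H), (B) and (A) have their prerequisites met. (H) is listed later, so (H) next.
(B) and (A) are both available; (B) is listed later → (B).
(F) and (E) now also ready, so the ready set is {(F), (E), (A)}; (F) is listed later → (F).
Ready: (E) and (A). (E) is listed later → (E).
Now (C) and (A) have their prerequisites met. (C) is listed later, so (C) next.
(A) needed (D), now all done → (A).
That leaves (G) as the only ready step → (G).

(D) (H) (B) (F) (E) (C) (A) (G)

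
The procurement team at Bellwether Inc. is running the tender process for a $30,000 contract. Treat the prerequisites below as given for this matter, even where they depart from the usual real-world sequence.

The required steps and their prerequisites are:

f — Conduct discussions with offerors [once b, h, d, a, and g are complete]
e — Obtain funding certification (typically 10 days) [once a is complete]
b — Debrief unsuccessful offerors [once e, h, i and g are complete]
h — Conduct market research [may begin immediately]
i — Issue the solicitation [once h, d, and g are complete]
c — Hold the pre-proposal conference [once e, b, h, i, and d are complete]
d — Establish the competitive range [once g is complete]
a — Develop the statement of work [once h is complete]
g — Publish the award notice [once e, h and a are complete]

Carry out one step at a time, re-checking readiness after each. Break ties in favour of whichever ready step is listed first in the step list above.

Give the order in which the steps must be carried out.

h, a, e, g, d, i, b, f, c

h is the only step with nothing outstanding, so it goes first.
That leaves a as the only ready step → a.
Next only e has its prerequisites met → e.
g needed e, h and a, now all done → g.
d needed g, now all done → d.
i needed h, d and g, now all done → i.
Next only b has its prerequisites met → b.
f and c are both available; f is listed earlier → f.
Next only c has its prerequisites met → c.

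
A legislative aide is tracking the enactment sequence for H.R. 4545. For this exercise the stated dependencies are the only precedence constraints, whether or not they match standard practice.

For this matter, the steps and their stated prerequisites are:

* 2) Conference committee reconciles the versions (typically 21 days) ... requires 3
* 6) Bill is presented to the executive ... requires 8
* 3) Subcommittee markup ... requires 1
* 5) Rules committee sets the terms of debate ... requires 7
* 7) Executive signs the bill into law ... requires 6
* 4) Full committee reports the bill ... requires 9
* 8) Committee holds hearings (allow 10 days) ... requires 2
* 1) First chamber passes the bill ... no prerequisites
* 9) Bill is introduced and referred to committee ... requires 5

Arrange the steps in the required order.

1 is the only step with nothing outstanding, so it goes first.
Next only 3 has its prerequisites met → 3.
Next only 2 has its prerequisites met → 2.
8 needed 2, now all done → 8.
6 is the only step now ready → 6.
That leaves 7 as the only ready step → 7.
Next only 5 has its prerequisites met → 5.
That leaves 9 as the only ready step → 9.
Next only 4 has its prerequisites met → 4.

1, 3, 2, 8, 6, 7, 5, 9, 4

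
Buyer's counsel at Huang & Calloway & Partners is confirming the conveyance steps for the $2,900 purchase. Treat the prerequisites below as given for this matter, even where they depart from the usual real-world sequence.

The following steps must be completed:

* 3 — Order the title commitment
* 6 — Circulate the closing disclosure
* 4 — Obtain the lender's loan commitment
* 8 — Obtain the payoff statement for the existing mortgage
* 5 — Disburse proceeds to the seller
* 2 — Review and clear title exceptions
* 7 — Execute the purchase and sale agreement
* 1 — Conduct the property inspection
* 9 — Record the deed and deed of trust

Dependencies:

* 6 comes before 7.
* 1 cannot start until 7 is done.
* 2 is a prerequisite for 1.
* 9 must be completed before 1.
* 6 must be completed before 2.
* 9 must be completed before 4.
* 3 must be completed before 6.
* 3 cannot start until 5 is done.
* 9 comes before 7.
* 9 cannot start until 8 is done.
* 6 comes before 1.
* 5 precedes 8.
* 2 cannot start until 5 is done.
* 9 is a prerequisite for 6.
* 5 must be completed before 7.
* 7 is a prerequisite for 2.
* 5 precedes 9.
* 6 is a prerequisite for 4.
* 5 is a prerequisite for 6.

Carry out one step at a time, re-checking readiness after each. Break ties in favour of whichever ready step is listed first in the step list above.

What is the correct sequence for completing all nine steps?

5, 3, 8, 9, 6, 4, 7, 2, 1

Only 5 has no prerequisites, so it is first.
Ready: 3 and 8. 3 is listed earlier → 3.
8 needed 5, now all done → 8.
9 needed 8 and 5, now all done → 9.
6 is the only step now ready → 6.
4 and 7 are both available; 4 is listed earlier → 4.
7 needed 6, 5 and 9, now all done → 7.
That leaves 2 as the only ready step → 2.
1 needed 6, 2, 7 and 9, now all done → 1.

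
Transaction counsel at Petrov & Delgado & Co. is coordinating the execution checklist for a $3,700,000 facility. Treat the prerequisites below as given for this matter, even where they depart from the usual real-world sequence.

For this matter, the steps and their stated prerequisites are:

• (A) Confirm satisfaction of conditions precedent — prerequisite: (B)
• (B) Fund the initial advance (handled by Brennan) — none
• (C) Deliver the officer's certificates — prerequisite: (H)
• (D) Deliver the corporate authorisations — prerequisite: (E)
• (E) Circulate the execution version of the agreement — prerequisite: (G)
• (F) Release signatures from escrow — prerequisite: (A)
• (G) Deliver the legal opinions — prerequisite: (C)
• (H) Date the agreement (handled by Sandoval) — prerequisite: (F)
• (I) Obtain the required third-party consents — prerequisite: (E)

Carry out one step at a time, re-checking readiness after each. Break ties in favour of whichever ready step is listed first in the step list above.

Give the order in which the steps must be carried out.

(B), (A), (F), (H), (C), (G), (E), (D), (I)

(B) has no prerequisites → (B) first.
(A) needed (B), now all done → (A).
(F) needed (A), now all done → (F).
(H) is the only step now ready → (H).
(C) needed (H), now all done → (C).
Next only (G) has its prerequisites met → (G).
(E) is the only step now ready → (E).
Now (D) and (I) have their prerequisites met. (D) is listed earlier, so (D) next.
(I) needed (E), now all done → (I).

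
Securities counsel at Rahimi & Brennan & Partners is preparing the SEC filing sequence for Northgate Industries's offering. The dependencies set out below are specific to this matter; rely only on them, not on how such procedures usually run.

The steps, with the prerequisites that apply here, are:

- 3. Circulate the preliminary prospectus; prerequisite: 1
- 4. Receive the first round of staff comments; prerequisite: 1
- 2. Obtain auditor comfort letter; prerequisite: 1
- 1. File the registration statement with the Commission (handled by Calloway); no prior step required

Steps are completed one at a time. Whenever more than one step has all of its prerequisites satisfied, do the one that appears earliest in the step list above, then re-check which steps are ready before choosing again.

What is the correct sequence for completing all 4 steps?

1, 3, 4, 2

1 has no prerequisites → 1 first.
3, 4 and 2 are all available; 3 is listed earlier → 3.
Ready: 4 and 2. 4 is listed earlier → 4.
2 needed 1, now all done → 2.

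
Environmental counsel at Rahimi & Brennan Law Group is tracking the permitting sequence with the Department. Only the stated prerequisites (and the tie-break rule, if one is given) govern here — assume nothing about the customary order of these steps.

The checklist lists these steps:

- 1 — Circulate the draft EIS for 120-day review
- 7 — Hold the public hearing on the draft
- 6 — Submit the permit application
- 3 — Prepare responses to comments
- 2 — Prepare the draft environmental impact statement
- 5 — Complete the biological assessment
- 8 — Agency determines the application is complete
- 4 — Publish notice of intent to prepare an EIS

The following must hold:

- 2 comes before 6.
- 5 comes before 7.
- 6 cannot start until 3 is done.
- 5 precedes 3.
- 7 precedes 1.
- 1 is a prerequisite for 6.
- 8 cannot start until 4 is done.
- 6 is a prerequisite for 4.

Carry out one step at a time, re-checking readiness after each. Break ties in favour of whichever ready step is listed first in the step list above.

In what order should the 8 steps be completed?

Nothing is required for 2 and 5. 2 is listed earlier → 2 first.
Next only 5 has its prerequisites met → 5.
Ready: 7 and 3. 7 is listed earlier → 7.
Ready: 1 and 3. 1 is listed earlier → 1.
3 is the only step now ready → 3.
Next only 6 has its prerequisites met → 6.
4 is the only step now ready → 4.
8 needed 4, now all done → 8.

2, 5, 7, 1, 3, 6, 4, 8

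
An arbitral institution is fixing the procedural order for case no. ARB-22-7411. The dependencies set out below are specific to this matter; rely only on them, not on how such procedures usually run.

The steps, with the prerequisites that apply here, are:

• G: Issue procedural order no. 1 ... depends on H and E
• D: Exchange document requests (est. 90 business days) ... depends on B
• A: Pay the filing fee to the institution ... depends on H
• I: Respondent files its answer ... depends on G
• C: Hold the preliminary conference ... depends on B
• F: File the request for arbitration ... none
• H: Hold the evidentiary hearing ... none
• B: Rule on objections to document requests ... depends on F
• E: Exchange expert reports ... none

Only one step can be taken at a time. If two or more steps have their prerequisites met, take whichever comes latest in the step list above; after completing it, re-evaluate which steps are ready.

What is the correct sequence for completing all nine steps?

E H F B C A D G I

Nothing is required for E, H and F. E is listed later → E first.
H and F are both available; H is listed later → H.
Now F, A and G have their prerequisites met. F is listed later, so F next.
B, A and G are all available; B is listed later → B.
Ready: C, A, D and G. C is listed later → C.
A, D and G are all available; A is listed later → A.
D and G are both available; D is listed later → D.
G is the only step now ready → G.
That leaves I as the only ready step → I.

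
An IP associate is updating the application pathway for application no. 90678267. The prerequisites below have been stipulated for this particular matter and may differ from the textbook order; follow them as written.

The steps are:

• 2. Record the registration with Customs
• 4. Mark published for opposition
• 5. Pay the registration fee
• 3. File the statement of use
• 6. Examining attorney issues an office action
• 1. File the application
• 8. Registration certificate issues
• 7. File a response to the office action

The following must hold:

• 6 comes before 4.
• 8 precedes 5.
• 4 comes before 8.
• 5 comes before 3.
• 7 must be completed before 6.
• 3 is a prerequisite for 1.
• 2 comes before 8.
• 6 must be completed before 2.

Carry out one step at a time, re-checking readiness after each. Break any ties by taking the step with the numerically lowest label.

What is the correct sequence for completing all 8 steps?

7, 6, 2, 4, 8, 5, 3, 1

Only 7 has no prerequisites, so it is first.
That leaves 6 as the only ready step → 6.
2 and 4 are both available; 2 has the earlier label → 2.
Next only 4 has its prerequisites met → 4.
8 needed 2 and 4, now all done → 8.
Next only 5 has its prerequisites met → 5.
Next only 3 has its prerequisites met → 3.
1 needed 3, now all done → 1.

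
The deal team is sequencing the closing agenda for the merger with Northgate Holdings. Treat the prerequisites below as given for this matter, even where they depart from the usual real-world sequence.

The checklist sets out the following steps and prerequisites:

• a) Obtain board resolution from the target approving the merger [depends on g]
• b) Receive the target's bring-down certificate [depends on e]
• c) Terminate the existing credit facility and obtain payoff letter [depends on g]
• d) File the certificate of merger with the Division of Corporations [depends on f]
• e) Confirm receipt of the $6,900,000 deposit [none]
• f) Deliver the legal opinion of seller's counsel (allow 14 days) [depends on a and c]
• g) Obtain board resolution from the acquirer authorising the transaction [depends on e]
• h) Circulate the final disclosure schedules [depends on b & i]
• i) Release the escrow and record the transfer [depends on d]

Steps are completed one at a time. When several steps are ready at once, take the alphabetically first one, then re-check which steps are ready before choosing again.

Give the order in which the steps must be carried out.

e, b, g, a, c, f, d, i, h

e has no prerequisites → e first.
Ready: b and g. b has the earlier label → b.
g needed e, now all done → g.
Ready: a and c. a has the earlier label → a.
c needed g, now all done → c.
Next only f has its prerequisites met → f.
Next only d has its prerequisites met → d.
That leaves i as the only ready step → i.
That leaves h as the only ready step → h.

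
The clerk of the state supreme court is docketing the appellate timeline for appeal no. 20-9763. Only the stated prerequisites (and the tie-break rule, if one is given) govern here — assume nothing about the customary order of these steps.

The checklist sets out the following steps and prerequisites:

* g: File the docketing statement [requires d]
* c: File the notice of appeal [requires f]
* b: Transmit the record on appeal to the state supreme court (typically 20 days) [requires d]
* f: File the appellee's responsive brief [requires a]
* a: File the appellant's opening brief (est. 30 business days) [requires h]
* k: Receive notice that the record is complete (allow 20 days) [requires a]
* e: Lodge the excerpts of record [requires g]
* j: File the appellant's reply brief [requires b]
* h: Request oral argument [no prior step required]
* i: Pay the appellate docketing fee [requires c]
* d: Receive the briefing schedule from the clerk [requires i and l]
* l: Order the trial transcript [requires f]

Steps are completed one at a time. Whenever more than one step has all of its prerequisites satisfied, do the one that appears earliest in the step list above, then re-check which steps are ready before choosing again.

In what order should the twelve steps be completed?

h, a, f, c, k, i, l, d, g, b, e, j

Only h has no prerequisites, so it is first.
a needed h, now all done → a.
f and k are both available; f is listed earlier → f.
c and l now also ready, so the ready set is {c, k, l}; c is listed earlier → c.
k, i and l are all available; k is listed earlier → k.
Ready: i and l. i is listed earlier → i.
That leaves l as the only ready step → l.
That leaves d as the only ready step → d.
Now g and b have their prerequisites met. g is listed earlier, so g next.
e now also ready, so the ready set is {b, e}; b is listed earlier → b.
j now also ready, so the ready set is {e, j}; e is listed earlier → e.
j needed b, now all done → j.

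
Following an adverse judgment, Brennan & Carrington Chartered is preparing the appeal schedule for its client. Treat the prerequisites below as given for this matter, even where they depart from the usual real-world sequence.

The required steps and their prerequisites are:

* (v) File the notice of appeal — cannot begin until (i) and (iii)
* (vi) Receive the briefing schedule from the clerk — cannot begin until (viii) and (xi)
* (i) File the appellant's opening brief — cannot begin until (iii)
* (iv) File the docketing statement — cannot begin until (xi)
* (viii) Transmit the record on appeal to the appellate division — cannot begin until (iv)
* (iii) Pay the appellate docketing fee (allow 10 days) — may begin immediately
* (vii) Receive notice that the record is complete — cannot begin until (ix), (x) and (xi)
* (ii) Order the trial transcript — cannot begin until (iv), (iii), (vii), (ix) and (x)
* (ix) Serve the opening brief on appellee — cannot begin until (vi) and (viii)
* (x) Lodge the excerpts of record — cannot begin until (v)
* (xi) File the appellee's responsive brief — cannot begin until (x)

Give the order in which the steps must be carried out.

(iii) → (i) → (v) → (x) → (xi) → (iv) → (viii) → (vi) → (ix) → (vii) → (ii)

Only (iii) has no prerequisites, so it is first.
(i) needed (iii), now all done → (i).
(v) needed (i) and (iii), now all done → (v).
Next only (x) has its prerequisites met → (x).
(xi) needed (x), now all done → (xi).
(iv) needed (xi), now all done → (iv).
(viii) is the only step now ready → (viii).
(vi) needed (viii) and (xi), now all done → (vi).
(ix) needed (vi) and (viii), now all done → (ix).
That leaves (vii) as the only ready step → (vii).
(ii) needed (iv), (iii), (vii), (ix) and (x), now all done → (ii).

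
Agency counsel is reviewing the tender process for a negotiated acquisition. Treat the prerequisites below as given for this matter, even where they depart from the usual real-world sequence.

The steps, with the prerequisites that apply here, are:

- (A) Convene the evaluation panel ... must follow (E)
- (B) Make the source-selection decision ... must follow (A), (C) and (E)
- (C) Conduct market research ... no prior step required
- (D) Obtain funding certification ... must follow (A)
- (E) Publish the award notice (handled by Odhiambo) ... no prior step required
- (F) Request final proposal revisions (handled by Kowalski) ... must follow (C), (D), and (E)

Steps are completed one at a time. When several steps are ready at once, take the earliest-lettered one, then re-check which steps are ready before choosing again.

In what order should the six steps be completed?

(C) and (E) have no prerequisites; (C) has the earlier label, so (C) is first.
That leaves (E) as the only ready step → (E).
That leaves (A) as the only ready step → (A).
Ready: (B) and (D). (B) has the earlier label → (B).
That leaves (D) as the only ready step → (D).
(F) is the only step now ready → (F).

(C), (E), (A), (B), (D), (F)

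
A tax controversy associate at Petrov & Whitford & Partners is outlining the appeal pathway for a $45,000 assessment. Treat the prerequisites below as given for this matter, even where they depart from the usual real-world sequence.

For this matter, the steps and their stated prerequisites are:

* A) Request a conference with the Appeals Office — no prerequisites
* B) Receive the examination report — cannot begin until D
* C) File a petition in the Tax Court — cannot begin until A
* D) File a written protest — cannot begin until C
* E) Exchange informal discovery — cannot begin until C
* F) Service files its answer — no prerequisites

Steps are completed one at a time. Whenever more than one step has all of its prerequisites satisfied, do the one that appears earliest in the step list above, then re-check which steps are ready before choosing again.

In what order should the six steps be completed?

A C D B E F

Nothing is required for A and F. A is listed earlier → A first.
C now also ready, so the ready set is {C, F}; C is listed earlier → C.
D and E now also ready, so the ready set is {D, E, F}; D is listed earlier → D.
B now also ready, so the ready set is {B, E, F}; B is listed earlier → B.
E and F are both available; E is listed earlier → E.
That leaves F as the only ready step → F.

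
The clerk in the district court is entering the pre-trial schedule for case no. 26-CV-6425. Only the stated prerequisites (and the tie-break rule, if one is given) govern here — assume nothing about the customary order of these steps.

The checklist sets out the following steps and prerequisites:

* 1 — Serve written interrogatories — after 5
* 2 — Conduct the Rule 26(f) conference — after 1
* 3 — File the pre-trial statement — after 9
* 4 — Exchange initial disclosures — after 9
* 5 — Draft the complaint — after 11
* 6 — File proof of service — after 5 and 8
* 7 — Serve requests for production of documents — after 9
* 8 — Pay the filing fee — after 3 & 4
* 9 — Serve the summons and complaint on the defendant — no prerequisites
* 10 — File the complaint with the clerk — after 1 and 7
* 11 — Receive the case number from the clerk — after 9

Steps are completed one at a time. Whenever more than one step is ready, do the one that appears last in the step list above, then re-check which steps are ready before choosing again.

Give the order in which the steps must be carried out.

Only 9 has no prerequisites, so it is first.
11, 7, 4 and 3 are all available; 11 is listed later → 11.
Ready: 7, 5, 4 and 3. 7 is listed later → 7.
5, 4 and 3 are all available; 5 is listed later → 5.
1 now also ready, so the ready set is {4, 3, 1}; 4 is listed later → 4.
3 and 1 are both available; 3 is listed later → 3.
Ready: 8 and 1. 8 is listed later → 8.
6 now also ready, so the ready set is {6, 1}; 6 is listed later → 6.
That leaves 1 as the only ready step → 1.
Now 10 and 2 have their prerequisites met. 10 is listed later, so 10 next.
2 needed 1, now all done → 2.

9 11 7 5 4 3 8 6 1 10 2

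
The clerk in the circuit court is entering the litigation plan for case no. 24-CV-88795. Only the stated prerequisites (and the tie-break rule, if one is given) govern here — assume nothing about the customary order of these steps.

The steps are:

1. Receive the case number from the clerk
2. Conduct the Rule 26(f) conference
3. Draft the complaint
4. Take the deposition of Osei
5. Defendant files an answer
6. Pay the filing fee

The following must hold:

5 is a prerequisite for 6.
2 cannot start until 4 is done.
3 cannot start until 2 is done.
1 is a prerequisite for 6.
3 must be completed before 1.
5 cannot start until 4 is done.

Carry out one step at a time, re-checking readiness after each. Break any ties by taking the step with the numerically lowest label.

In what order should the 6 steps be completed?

4 → 2 → 3 → 1 → 5 → 6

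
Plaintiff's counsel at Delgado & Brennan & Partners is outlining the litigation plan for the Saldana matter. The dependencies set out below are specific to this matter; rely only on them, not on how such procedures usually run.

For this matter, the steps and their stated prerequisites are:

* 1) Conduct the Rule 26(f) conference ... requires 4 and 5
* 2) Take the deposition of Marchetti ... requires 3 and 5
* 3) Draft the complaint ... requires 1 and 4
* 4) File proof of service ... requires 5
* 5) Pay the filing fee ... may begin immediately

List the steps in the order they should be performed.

5, 4, 1, 3, 2

5 has no prerequisites → 5 first.
Next only 4 has its prerequisites met → 4.
1 is the only step now ready → 1.
That leaves 3 as the only ready step → 3.
That leaves 2 as the only ready step → 2.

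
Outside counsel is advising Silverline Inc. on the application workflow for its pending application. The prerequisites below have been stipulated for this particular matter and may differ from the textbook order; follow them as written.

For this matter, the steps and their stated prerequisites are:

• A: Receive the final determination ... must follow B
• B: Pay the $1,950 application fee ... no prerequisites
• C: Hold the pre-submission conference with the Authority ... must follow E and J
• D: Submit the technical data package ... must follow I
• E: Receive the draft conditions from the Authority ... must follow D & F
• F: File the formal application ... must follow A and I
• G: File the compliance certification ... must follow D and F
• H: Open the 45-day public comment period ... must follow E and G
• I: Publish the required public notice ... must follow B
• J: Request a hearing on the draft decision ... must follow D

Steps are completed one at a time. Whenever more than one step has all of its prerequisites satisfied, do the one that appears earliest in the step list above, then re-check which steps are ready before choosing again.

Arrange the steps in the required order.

B, A, I, D, F, E, G, H, J, C

B has no prerequisites → B first.
Ready: A and I. A is listed earlier → A.
That leaves I as the only ready step → I.
Now D and F have their prerequisites met. D is listed earlier, so D next.
J now also ready, so the ready set is {F, J}; F is listed earlier → F.
E and G now also ready, so the ready set is {E, G, J}; E is listed earlier → E.
G and J are both available; G is listed earlier → G.
Now H and J have their prerequisites met. H is listed earlier, so H next.
J is the only step now ready → J.
C needed E and J, now all done → C.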